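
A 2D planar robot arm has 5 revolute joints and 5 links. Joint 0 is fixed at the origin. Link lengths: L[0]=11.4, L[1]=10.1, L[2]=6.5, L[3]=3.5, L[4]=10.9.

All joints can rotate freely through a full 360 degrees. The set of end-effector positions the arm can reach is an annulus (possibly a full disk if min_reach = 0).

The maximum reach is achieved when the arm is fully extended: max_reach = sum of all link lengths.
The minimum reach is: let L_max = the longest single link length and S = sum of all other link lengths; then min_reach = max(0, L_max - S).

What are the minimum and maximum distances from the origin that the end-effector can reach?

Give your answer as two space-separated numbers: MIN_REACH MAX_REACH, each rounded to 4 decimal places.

Answer: 0.0000 42.4000

Derivation:
Link lengths: [11.4, 10.1, 6.5, 3.5, 10.9]
max_reach = 11.4 + 10.1 + 6.5 + 3.5 + 10.9 = 42.4
L_max = max([11.4, 10.1, 6.5, 3.5, 10.9]) = 11.4
S (sum of others) = 42.4 - 11.4 = 31
min_reach = max(0, 11.4 - 31) = max(0, -19.6) = 0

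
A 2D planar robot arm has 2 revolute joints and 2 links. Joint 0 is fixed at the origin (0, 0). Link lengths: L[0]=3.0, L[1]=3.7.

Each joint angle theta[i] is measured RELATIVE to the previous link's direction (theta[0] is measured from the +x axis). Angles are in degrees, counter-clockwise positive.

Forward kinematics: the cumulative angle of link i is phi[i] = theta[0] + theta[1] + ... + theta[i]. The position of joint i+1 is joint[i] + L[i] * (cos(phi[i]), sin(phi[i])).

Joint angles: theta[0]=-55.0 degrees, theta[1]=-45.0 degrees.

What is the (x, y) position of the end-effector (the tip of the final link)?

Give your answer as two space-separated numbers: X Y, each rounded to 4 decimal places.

joint[0] = (0.0000, 0.0000)  (base)
link 0: phi[0] = -55 = -55 deg
  cos(-55 deg) = 0.5736, sin(-55 deg) = -0.8192
  joint[1] = (0.0000, 0.0000) + 3 * (0.5736, -0.8192) = (0.0000 + 1.7207, 0.0000 + -2.4575) = (1.7207, -2.4575)
link 1: phi[1] = -55 + -45 = -100 deg
  cos(-100 deg) = -0.1736, sin(-100 deg) = -0.9848
  joint[2] = (1.7207, -2.4575) + 3.7 * (-0.1736, -0.9848) = (1.7207 + -0.6425, -2.4575 + -3.6438) = (1.0782, -6.1012)
End effector: (1.0782, -6.1012)

Answer: 1.0782 -6.1012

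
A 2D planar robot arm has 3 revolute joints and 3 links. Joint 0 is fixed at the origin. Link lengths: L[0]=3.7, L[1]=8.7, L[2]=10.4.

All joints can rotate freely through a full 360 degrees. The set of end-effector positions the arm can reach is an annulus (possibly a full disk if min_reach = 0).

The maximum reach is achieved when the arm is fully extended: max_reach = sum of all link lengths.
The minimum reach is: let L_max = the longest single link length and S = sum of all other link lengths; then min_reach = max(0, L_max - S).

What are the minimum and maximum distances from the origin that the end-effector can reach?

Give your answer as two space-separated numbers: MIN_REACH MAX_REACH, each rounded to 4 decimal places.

Answer: 0.0000 22.8000

Derivation:
Link lengths: [3.7, 8.7, 10.4]
max_reach = 3.7 + 8.7 + 10.4 = 22.8
L_max = max([3.7, 8.7, 10.4]) = 10.4
S (sum of others) = 22.8 - 10.4 = 12.4
min_reach = max(0, 10.4 - 12.4) = max(0, -2) = 0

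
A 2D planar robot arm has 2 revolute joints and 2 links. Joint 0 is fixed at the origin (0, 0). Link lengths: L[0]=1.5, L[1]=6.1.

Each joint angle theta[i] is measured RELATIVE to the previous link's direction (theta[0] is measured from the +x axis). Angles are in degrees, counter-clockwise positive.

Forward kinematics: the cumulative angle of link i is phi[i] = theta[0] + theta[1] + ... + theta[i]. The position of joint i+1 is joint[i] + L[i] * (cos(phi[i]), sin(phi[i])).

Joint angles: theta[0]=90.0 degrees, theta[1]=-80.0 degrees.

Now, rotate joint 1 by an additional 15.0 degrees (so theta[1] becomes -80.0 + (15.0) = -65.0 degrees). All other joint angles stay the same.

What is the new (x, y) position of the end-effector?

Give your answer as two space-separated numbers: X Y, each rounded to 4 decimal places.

Answer: 5.5285 4.0780

Derivation:
joint[0] = (0.0000, 0.0000)  (base)
link 0: phi[0] = 90 = 90 deg
  cos(90 deg) = 0.0000, sin(90 deg) = 1.0000
  joint[1] = (0.0000, 0.0000) + 1.5 * (0.0000, 1.0000) = (0.0000 + 0.0000, 0.0000 + 1.5000) = (0.0000, 1.5000)
link 1: phi[1] = 90 + -65 = 25 deg
  cos(25 deg) = 0.9063, sin(25 deg) = 0.4226
  joint[2] = (0.0000, 1.5000) + 6.1 * (0.9063, 0.4226) = (0.0000 + 5.5285, 1.5000 + 2.5780) = (5.5285, 4.0780)
End effector: (5.5285, 4.0780)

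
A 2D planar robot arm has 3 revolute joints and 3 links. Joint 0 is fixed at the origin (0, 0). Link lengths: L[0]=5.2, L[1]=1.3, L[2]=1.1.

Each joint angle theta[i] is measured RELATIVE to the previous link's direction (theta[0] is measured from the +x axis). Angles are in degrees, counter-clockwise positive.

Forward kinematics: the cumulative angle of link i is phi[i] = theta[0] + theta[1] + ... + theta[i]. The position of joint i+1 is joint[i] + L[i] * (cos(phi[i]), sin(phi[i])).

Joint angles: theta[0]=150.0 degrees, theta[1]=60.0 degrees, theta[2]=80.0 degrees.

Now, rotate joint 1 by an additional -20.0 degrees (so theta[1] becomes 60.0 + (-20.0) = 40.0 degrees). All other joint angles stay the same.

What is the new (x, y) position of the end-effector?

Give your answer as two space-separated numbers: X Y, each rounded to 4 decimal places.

Answer: -5.7836 1.2743

Derivation:
joint[0] = (0.0000, 0.0000)  (base)
link 0: phi[0] = 150 = 150 deg
  cos(150 deg) = -0.8660, sin(150 deg) = 0.5000
  joint[1] = (0.0000, 0.0000) + 5.2 * (-0.8660, 0.5000) = (0.0000 + -4.5033, 0.0000 + 2.6000) = (-4.5033, 2.6000)
link 1: phi[1] = 150 + 40 = 190 deg
  cos(190 deg) = -0.9848, sin(190 deg) = -0.1736
  joint[2] = (-4.5033, 2.6000) + 1.3 * (-0.9848, -0.1736) = (-4.5033 + -1.2803, 2.6000 + -0.2257) = (-5.7836, 2.3743)
link 2: phi[2] = 150 + 40 + 80 = 270 deg
  cos(270 deg) = -0.0000, sin(270 deg) = -1.0000
  joint[3] = (-5.7836, 2.3743) + 1.1 * (-0.0000, -1.0000) = (-5.7836 + -0.0000, 2.3743 + -1.1000) = (-5.7836, 1.2743)
End effector: (-5.7836, 1.2743)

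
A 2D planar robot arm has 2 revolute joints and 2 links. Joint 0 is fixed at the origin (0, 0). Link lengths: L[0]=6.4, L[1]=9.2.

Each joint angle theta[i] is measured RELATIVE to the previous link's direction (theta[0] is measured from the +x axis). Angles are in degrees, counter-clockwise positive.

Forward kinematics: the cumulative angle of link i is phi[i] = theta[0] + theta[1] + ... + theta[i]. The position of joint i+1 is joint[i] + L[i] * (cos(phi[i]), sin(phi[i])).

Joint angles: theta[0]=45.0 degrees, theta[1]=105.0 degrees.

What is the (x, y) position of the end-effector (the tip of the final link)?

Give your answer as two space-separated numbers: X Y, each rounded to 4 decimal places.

Answer: -3.4420 9.1255

Derivation:
joint[0] = (0.0000, 0.0000)  (base)
link 0: phi[0] = 45 = 45 deg
  cos(45 deg) = 0.7071, sin(45 deg) = 0.7071
  joint[1] = (0.0000, 0.0000) + 6.4 * (0.7071, 0.7071) = (0.0000 + 4.5255, 0.0000 + 4.5255) = (4.5255, 4.5255)
link 1: phi[1] = 45 + 105 = 150 deg
  cos(150 deg) = -0.8660, sin(150 deg) = 0.5000
  joint[2] = (4.5255, 4.5255) + 9.2 * (-0.8660, 0.5000) = (4.5255 + -7.9674, 4.5255 + 4.6000) = (-3.4420, 9.1255)
End effector: (-3.4420, 9.1255)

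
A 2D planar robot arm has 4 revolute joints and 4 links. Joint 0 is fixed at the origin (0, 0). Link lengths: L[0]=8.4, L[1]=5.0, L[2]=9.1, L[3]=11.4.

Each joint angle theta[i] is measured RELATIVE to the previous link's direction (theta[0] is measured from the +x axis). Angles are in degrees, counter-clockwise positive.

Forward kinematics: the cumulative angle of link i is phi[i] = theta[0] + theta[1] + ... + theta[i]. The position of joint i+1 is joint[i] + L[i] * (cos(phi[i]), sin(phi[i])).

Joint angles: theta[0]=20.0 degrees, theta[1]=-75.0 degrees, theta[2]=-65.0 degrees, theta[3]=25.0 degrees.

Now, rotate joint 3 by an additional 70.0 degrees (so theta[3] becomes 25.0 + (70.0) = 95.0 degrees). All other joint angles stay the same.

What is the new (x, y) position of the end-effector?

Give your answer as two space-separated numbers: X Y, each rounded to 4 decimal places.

Answer: 16.5432 -13.9215

Derivation:
joint[0] = (0.0000, 0.0000)  (base)
link 0: phi[0] = 20 = 20 deg
  cos(20 deg) = 0.9397, sin(20 deg) = 0.3420
  joint[1] = (0.0000, 0.0000) + 8.4 * (0.9397, 0.3420) = (0.0000 + 7.8934, 0.0000 + 2.8730) = (7.8934, 2.8730)
link 1: phi[1] = 20 + -75 = -55 deg
  cos(-55 deg) = 0.5736, sin(-55 deg) = -0.8192
  joint[2] = (7.8934, 2.8730) + 5 * (0.5736, -0.8192) = (7.8934 + 2.8679, 2.8730 + -4.0958) = (10.7613, -1.2228)
link 2: phi[2] = 20 + -75 + -65 = -120 deg
  cos(-120 deg) = -0.5000, sin(-120 deg) = -0.8660
  joint[3] = (10.7613, -1.2228) + 9.1 * (-0.5000, -0.8660) = (10.7613 + -4.5500, -1.2228 + -7.8808) = (6.2113, -9.1036)
link 3: phi[3] = 20 + -75 + -65 + 95 = -25 deg
  cos(-25 deg) = 0.9063, sin(-25 deg) = -0.4226
  joint[4] = (6.2113, -9.1036) + 11.4 * (0.9063, -0.4226) = (6.2113 + 10.3319, -9.1036 + -4.8178) = (16.5432, -13.9215)
End effector: (16.5432, -13.9215)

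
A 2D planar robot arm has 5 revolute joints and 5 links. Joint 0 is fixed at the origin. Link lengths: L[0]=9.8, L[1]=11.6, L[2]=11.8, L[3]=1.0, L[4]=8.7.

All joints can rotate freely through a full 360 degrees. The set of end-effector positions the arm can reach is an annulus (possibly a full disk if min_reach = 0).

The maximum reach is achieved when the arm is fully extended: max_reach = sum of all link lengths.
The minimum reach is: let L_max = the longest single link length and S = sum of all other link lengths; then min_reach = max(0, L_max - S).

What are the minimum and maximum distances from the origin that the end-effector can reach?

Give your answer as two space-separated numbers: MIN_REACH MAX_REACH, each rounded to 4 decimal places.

Answer: 0.0000 42.9000

Derivation:
Link lengths: [9.8, 11.6, 11.8, 1.0, 8.7]
max_reach = 9.8 + 11.6 + 11.8 + 1 + 8.7 = 42.9
L_max = max([9.8, 11.6, 11.8, 1.0, 8.7]) = 11.8
S (sum of others) = 42.9 - 11.8 = 31.1
min_reach = max(0, 11.8 - 31.1) = max(0, -19.3) = 0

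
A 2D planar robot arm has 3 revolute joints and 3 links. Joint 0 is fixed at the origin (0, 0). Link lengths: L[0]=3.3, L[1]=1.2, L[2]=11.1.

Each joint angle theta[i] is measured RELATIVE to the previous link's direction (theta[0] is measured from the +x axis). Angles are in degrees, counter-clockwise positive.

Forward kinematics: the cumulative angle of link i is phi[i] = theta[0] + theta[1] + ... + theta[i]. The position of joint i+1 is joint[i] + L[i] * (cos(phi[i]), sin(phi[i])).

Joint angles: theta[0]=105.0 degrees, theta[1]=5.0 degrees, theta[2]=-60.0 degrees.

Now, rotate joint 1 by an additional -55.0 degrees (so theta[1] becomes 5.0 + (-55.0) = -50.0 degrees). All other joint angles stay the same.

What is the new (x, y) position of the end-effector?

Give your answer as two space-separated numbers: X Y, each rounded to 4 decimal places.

joint[0] = (0.0000, 0.0000)  (base)
link 0: phi[0] = 105 = 105 deg
  cos(105 deg) = -0.2588, sin(105 deg) = 0.9659
  joint[1] = (0.0000, 0.0000) + 3.3 * (-0.2588, 0.9659) = (0.0000 + -0.8541, 0.0000 + 3.1876) = (-0.8541, 3.1876)
link 1: phi[1] = 105 + -50 = 55 deg
  cos(55 deg) = 0.5736, sin(55 deg) = 0.8192
  joint[2] = (-0.8541, 3.1876) + 1.2 * (0.5736, 0.8192) = (-0.8541 + 0.6883, 3.1876 + 0.9830) = (-0.1658, 4.1705)
link 2: phi[2] = 105 + -50 + -60 = -5 deg
  cos(-5 deg) = 0.9962, sin(-5 deg) = -0.0872
  joint[3] = (-0.1658, 4.1705) + 11.1 * (0.9962, -0.0872) = (-0.1658 + 11.0578, 4.1705 + -0.9674) = (10.8920, 3.2031)
End effector: (10.8920, 3.2031)

Answer: 10.8920 3.2031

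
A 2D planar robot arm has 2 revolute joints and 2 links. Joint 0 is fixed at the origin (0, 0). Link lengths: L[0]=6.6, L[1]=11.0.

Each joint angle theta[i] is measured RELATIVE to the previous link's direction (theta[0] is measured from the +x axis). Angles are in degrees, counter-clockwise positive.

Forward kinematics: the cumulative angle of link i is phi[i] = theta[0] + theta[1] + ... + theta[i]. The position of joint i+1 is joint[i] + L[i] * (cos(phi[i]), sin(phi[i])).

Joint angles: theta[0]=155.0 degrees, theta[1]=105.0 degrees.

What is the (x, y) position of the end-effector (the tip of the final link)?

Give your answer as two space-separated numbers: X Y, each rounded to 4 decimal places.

joint[0] = (0.0000, 0.0000)  (base)
link 0: phi[0] = 155 = 155 deg
  cos(155 deg) = -0.9063, sin(155 deg) = 0.4226
  joint[1] = (0.0000, 0.0000) + 6.6 * (-0.9063, 0.4226) = (0.0000 + -5.9816, 0.0000 + 2.7893) = (-5.9816, 2.7893)
link 1: phi[1] = 155 + 105 = 260 deg
  cos(260 deg) = -0.1736, sin(260 deg) = -0.9848
  joint[2] = (-5.9816, 2.7893) + 11 * (-0.1736, -0.9848) = (-5.9816 + -1.9101, 2.7893 + -10.8329) = (-7.8918, -8.0436)
End effector: (-7.8918, -8.0436)

Answer: -7.8918 -8.0436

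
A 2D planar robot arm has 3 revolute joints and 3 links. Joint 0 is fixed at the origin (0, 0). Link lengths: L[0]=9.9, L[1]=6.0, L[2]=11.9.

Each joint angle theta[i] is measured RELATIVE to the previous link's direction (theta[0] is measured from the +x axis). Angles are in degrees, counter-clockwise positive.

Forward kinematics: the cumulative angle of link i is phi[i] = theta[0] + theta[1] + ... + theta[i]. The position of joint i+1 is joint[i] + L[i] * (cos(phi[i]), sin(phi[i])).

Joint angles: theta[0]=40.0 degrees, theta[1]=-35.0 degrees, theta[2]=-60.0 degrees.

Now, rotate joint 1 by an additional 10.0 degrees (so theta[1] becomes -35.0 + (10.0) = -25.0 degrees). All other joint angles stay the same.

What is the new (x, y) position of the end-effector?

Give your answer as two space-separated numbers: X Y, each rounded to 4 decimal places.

Answer: 21.7940 -0.4981

Derivation:
joint[0] = (0.0000, 0.0000)  (base)
link 0: phi[0] = 40 = 40 deg
  cos(40 deg) = 0.7660, sin(40 deg) = 0.6428
  joint[1] = (0.0000, 0.0000) + 9.9 * (0.7660, 0.6428) = (0.0000 + 7.5838, 0.0000 + 6.3636) = (7.5838, 6.3636)
link 1: phi[1] = 40 + -25 = 15 deg
  cos(15 deg) = 0.9659, sin(15 deg) = 0.2588
  joint[2] = (7.5838, 6.3636) + 6 * (0.9659, 0.2588) = (7.5838 + 5.7956, 6.3636 + 1.5529) = (13.3794, 7.9165)
link 2: phi[2] = 40 + -25 + -60 = -45 deg
  cos(-45 deg) = 0.7071, sin(-45 deg) = -0.7071
  joint[3] = (13.3794, 7.9165) + 11.9 * (0.7071, -0.7071) = (13.3794 + 8.4146, 7.9165 + -8.4146) = (21.7940, -0.4981)
End effector: (21.7940, -0.4981)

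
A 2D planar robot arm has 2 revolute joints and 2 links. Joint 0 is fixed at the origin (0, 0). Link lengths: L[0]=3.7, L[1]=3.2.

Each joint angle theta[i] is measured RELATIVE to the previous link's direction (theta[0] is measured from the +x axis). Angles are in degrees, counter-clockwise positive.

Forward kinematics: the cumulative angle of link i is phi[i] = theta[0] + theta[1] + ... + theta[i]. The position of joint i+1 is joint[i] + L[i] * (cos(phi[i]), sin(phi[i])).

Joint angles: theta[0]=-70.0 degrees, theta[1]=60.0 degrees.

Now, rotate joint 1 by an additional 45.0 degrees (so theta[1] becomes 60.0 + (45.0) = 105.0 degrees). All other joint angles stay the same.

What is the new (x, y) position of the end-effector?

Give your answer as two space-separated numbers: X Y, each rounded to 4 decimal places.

Answer: 3.8868 -1.6414

Derivation:
joint[0] = (0.0000, 0.0000)  (base)
link 0: phi[0] = -70 = -70 deg
  cos(-70 deg) = 0.3420, sin(-70 deg) = -0.9397
  joint[1] = (0.0000, 0.0000) + 3.7 * (0.3420, -0.9397) = (0.0000 + 1.2655, 0.0000 + -3.4769) = (1.2655, -3.4769)
link 1: phi[1] = -70 + 105 = 35 deg
  cos(35 deg) = 0.8192, sin(35 deg) = 0.5736
  joint[2] = (1.2655, -3.4769) + 3.2 * (0.8192, 0.5736) = (1.2655 + 2.6213, -3.4769 + 1.8354) = (3.8868, -1.6414)
End effector: (3.8868, -1.6414)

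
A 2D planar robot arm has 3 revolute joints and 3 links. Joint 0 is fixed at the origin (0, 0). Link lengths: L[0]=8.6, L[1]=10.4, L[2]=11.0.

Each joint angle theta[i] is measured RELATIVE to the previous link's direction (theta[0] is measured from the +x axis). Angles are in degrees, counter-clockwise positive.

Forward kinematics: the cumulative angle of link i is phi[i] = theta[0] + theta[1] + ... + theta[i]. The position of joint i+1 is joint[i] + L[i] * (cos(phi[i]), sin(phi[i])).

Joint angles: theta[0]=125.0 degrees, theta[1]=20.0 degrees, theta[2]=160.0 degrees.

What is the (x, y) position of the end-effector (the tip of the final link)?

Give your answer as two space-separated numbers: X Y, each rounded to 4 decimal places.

Answer: -7.1426 3.9992

Derivation:
joint[0] = (0.0000, 0.0000)  (base)
link 0: phi[0] = 125 = 125 deg
  cos(125 deg) = -0.5736, sin(125 deg) = 0.8192
  joint[1] = (0.0000, 0.0000) + 8.6 * (-0.5736, 0.8192) = (0.0000 + -4.9328, 0.0000 + 7.0447) = (-4.9328, 7.0447)
link 1: phi[1] = 125 + 20 = 145 deg
  cos(145 deg) = -0.8192, sin(145 deg) = 0.5736
  joint[2] = (-4.9328, 7.0447) + 10.4 * (-0.8192, 0.5736) = (-4.9328 + -8.5192, 7.0447 + 5.9652) = (-13.4519, 13.0099)
link 2: phi[2] = 125 + 20 + 160 = 305 deg
  cos(305 deg) = 0.5736, sin(305 deg) = -0.8192
  joint[3] = (-13.4519, 13.0099) + 11 * (0.5736, -0.8192) = (-13.4519 + 6.3093, 13.0099 + -9.0107) = (-7.1426, 3.9992)
End effector: (-7.1426, 3.9992)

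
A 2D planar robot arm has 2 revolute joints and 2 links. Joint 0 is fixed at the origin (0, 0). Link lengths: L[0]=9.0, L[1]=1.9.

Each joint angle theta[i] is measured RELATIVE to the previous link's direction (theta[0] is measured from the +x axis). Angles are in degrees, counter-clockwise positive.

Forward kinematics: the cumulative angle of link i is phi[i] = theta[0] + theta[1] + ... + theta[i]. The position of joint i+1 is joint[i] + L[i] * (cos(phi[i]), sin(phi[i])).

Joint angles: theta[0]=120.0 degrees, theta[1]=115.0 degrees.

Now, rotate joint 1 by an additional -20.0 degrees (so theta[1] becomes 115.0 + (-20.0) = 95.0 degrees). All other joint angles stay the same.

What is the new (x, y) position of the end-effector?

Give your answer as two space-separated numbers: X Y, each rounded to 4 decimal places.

joint[0] = (0.0000, 0.0000)  (base)
link 0: phi[0] = 120 = 120 deg
  cos(120 deg) = -0.5000, sin(120 deg) = 0.8660
  joint[1] = (0.0000, 0.0000) + 9 * (-0.5000, 0.8660) = (0.0000 + -4.5000, 0.0000 + 7.7942) = (-4.5000, 7.7942)
link 1: phi[1] = 120 + 95 = 215 deg
  cos(215 deg) = -0.8192, sin(215 deg) = -0.5736
  joint[2] = (-4.5000, 7.7942) + 1.9 * (-0.8192, -0.5736) = (-4.5000 + -1.5564, 7.7942 + -1.0898) = (-6.0564, 6.7044)
End effector: (-6.0564, 6.7044)

Answer: -6.0564 6.7044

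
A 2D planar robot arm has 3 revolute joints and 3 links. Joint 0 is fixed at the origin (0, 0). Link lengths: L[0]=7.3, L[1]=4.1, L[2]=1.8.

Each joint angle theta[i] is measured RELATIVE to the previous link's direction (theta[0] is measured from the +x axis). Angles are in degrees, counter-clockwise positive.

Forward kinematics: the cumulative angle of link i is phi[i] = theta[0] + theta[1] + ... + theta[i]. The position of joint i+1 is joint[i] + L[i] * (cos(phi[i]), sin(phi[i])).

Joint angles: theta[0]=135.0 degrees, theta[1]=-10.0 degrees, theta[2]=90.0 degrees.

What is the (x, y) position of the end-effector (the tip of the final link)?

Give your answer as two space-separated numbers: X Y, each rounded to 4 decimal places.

Answer: -8.9880 7.4880

Derivation:
joint[0] = (0.0000, 0.0000)  (base)
link 0: phi[0] = 135 = 135 deg
  cos(135 deg) = -0.7071, sin(135 deg) = 0.7071
  joint[1] = (0.0000, 0.0000) + 7.3 * (-0.7071, 0.7071) = (0.0000 + -5.1619, 0.0000 + 5.1619) = (-5.1619, 5.1619)
link 1: phi[1] = 135 + -10 = 125 deg
  cos(125 deg) = -0.5736, sin(125 deg) = 0.8192
  joint[2] = (-5.1619, 5.1619) + 4.1 * (-0.5736, 0.8192) = (-5.1619 + -2.3517, 5.1619 + 3.3585) = (-7.5135, 8.5204)
link 2: phi[2] = 135 + -10 + 90 = 215 deg
  cos(215 deg) = -0.8192, sin(215 deg) = -0.5736
  joint[3] = (-7.5135, 8.5204) + 1.8 * (-0.8192, -0.5736) = (-7.5135 + -1.4745, 8.5204 + -1.0324) = (-8.9880, 7.4880)
End effector: (-8.9880, 7.4880)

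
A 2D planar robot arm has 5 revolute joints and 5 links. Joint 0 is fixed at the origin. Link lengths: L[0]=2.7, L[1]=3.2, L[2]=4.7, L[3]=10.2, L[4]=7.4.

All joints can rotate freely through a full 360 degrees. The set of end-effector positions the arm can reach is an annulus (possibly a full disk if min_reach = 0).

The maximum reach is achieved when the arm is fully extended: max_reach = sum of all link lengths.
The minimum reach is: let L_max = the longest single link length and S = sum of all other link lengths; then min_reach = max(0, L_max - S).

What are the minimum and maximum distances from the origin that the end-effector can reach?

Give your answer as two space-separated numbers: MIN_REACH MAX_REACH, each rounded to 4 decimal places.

Link lengths: [2.7, 3.2, 4.7, 10.2, 7.4]
max_reach = 2.7 + 3.2 + 4.7 + 10.2 + 7.4 = 28.2
L_max = max([2.7, 3.2, 4.7, 10.2, 7.4]) = 10.2
S (sum of others) = 28.2 - 10.2 = 18
min_reach = max(0, 10.2 - 18) = max(0, -7.8) = 0

Answer: 0.0000 28.2000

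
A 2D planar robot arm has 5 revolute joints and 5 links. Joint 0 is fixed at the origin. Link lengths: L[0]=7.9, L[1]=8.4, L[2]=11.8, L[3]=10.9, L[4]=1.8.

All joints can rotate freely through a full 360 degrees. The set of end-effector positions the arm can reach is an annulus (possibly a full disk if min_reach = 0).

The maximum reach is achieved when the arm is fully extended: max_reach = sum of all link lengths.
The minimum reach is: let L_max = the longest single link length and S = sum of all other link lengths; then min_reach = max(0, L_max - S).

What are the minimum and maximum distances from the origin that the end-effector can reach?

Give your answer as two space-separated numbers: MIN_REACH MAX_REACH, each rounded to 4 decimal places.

Link lengths: [7.9, 8.4, 11.8, 10.9, 1.8]
max_reach = 7.9 + 8.4 + 11.8 + 10.9 + 1.8 = 40.8
L_max = max([7.9, 8.4, 11.8, 10.9, 1.8]) = 11.8
S (sum of others) = 40.8 - 11.8 = 29
min_reach = max(0, 11.8 - 29) = max(0, -17.2) = 0

Answer: 0.0000 40.8000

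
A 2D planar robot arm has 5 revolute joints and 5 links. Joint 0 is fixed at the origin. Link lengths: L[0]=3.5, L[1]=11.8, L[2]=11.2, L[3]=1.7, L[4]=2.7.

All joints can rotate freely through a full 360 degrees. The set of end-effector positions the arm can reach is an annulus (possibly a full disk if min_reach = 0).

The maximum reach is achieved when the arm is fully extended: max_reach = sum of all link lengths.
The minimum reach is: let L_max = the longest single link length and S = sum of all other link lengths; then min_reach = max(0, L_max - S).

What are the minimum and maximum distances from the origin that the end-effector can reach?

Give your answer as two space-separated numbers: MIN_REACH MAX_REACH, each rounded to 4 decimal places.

Link lengths: [3.5, 11.8, 11.2, 1.7, 2.7]
max_reach = 3.5 + 11.8 + 11.2 + 1.7 + 2.7 = 30.9
L_max = max([3.5, 11.8, 11.2, 1.7, 2.7]) = 11.8
S (sum of others) = 30.9 - 11.8 = 19.1
min_reach = max(0, 11.8 - 19.1) = max(0, -7.3) = 0

Answer: 0.0000 30.9000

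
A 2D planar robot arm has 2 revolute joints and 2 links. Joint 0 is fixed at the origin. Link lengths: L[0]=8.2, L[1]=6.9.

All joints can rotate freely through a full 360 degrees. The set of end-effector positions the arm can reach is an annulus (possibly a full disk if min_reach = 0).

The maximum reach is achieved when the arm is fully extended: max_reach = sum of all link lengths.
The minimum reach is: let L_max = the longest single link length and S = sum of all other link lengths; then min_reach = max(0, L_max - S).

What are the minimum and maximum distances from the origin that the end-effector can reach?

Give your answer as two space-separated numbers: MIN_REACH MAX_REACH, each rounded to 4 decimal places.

Link lengths: [8.2, 6.9]
max_reach = 8.2 + 6.9 = 15.1
L_max = max([8.2, 6.9]) = 8.2
S (sum of others) = 15.1 - 8.2 = 6.9
min_reach = max(0, 8.2 - 6.9) = max(0, 1.3) = 1.3

Answer: 1.3000 15.1000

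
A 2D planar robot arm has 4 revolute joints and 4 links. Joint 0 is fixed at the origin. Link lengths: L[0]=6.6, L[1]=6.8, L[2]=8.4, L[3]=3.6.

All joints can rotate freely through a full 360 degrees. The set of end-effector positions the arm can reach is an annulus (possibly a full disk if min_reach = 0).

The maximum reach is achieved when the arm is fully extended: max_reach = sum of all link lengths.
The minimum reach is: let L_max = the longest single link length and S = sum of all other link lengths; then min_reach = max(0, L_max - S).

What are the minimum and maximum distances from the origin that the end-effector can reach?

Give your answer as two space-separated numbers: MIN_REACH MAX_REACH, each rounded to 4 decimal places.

Answer: 0.0000 25.4000

Derivation:
Link lengths: [6.6, 6.8, 8.4, 3.6]
max_reach = 6.6 + 6.8 + 8.4 + 3.6 = 25.4
L_max = max([6.6, 6.8, 8.4, 3.6]) = 8.4
S (sum of others) = 25.4 - 8.4 = 17
min_reach = max(0, 8.4 - 17) = max(0, -8.6) = 0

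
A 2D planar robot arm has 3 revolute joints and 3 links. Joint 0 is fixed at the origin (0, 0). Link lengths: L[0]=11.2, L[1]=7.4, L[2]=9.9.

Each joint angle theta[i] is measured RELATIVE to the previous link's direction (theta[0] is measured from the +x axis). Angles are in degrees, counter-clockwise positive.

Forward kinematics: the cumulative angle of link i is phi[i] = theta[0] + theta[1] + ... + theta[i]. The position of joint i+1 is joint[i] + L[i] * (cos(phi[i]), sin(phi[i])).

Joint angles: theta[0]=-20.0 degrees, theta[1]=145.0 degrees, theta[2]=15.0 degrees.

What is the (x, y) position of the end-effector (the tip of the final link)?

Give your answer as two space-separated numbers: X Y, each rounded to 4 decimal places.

joint[0] = (0.0000, 0.0000)  (base)
link 0: phi[0] = -20 = -20 deg
  cos(-20 deg) = 0.9397, sin(-20 deg) = -0.3420
  joint[1] = (0.0000, 0.0000) + 11.2 * (0.9397, -0.3420) = (0.0000 + 10.5246, 0.0000 + -3.8306) = (10.5246, -3.8306)
link 1: phi[1] = -20 + 145 = 125 deg
  cos(125 deg) = -0.5736, sin(125 deg) = 0.8192
  joint[2] = (10.5246, -3.8306) + 7.4 * (-0.5736, 0.8192) = (10.5246 + -4.2445, -3.8306 + 6.0617) = (6.2801, 2.2311)
link 2: phi[2] = -20 + 145 + 15 = 140 deg
  cos(140 deg) = -0.7660, sin(140 deg) = 0.6428
  joint[3] = (6.2801, 2.2311) + 9.9 * (-0.7660, 0.6428) = (6.2801 + -7.5838, 2.2311 + 6.3636) = (-1.3037, 8.5947)
End effector: (-1.3037, 8.5947)

Answer: -1.3037 8.5947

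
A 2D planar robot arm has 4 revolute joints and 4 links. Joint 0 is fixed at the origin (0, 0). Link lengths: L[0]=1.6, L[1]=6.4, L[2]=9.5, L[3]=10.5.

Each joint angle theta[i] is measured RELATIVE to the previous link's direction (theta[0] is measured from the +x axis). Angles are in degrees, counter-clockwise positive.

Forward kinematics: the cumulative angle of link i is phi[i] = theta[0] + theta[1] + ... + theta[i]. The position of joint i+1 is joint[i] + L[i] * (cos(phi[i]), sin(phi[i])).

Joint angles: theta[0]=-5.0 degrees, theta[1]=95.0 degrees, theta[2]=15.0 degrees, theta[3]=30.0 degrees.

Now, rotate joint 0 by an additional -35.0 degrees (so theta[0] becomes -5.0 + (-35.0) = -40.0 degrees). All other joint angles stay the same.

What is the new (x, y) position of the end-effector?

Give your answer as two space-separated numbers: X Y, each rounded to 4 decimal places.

joint[0] = (0.0000, 0.0000)  (base)
link 0: phi[0] = -40 = -40 deg
  cos(-40 deg) = 0.7660, sin(-40 deg) = -0.6428
  joint[1] = (0.0000, 0.0000) + 1.6 * (0.7660, -0.6428) = (0.0000 + 1.2257, 0.0000 + -1.0285) = (1.2257, -1.0285)
link 1: phi[1] = -40 + 95 = 55 deg
  cos(55 deg) = 0.5736, sin(55 deg) = 0.8192
  joint[2] = (1.2257, -1.0285) + 6.4 * (0.5736, 0.8192) = (1.2257 + 3.6709, -1.0285 + 5.2426) = (4.8966, 4.2141)
link 2: phi[2] = -40 + 95 + 15 = 70 deg
  cos(70 deg) = 0.3420, sin(70 deg) = 0.9397
  joint[3] = (4.8966, 4.2141) + 9.5 * (0.3420, 0.9397) = (4.8966 + 3.2492, 4.2141 + 8.9271) = (8.1458, 13.1412)
link 3: phi[3] = -40 + 95 + 15 + 30 = 100 deg
  cos(100 deg) = -0.1736, sin(100 deg) = 0.9848
  joint[4] = (8.1458, 13.1412) + 10.5 * (-0.1736, 0.9848) = (8.1458 + -1.8233, 13.1412 + 10.3405) = (6.3224, 23.4817)
End effector: (6.3224, 23.4817)

Answer: 6.3224 23.4817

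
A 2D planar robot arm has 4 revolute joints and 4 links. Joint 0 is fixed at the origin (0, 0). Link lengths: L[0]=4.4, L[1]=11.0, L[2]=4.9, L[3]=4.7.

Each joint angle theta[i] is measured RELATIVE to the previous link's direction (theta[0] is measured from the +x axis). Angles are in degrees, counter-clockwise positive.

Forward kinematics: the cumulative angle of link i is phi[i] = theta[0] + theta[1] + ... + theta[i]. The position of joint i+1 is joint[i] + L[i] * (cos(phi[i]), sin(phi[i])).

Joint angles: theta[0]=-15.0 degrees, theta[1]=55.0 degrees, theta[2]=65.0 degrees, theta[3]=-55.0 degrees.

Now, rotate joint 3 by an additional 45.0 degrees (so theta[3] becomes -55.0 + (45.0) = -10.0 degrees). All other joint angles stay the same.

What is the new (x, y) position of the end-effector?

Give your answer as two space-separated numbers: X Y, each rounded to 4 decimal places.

joint[0] = (0.0000, 0.0000)  (base)
link 0: phi[0] = -15 = -15 deg
  cos(-15 deg) = 0.9659, sin(-15 deg) = -0.2588
  joint[1] = (0.0000, 0.0000) + 4.4 * (0.9659, -0.2588) = (0.0000 + 4.2501, 0.0000 + -1.1388) = (4.2501, -1.1388)
link 1: phi[1] = -15 + 55 = 40 deg
  cos(40 deg) = 0.7660, sin(40 deg) = 0.6428
  joint[2] = (4.2501, -1.1388) + 11 * (0.7660, 0.6428) = (4.2501 + 8.4265, -1.1388 + 7.0707) = (12.6766, 5.9319)
link 2: phi[2] = -15 + 55 + 65 = 105 deg
  cos(105 deg) = -0.2588, sin(105 deg) = 0.9659
  joint[3] = (12.6766, 5.9319) + 4.9 * (-0.2588, 0.9659) = (12.6766 + -1.2682, 5.9319 + 4.7330) = (11.4083, 10.6649)
link 3: phi[3] = -15 + 55 + 65 + -10 = 95 deg
  cos(95 deg) = -0.0872, sin(95 deg) = 0.9962
  joint[4] = (11.4083, 10.6649) + 4.7 * (-0.0872, 0.9962) = (11.4083 + -0.4096, 10.6649 + 4.6821) = (10.9987, 15.3470)
End effector: (10.9987, 15.3470)

Answer: 10.9987 15.3470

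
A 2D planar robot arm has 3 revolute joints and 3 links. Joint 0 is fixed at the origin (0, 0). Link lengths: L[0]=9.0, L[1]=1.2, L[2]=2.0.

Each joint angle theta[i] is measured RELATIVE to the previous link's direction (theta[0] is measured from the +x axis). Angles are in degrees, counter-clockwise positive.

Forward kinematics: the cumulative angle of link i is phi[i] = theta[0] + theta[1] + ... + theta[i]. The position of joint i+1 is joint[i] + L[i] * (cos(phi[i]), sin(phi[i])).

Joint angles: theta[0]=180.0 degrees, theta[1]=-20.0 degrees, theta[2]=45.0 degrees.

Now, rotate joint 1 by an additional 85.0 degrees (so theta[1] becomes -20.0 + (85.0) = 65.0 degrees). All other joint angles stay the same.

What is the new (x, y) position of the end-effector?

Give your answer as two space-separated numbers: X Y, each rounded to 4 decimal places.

Answer: -8.8231 -2.9670

Derivation:
joint[0] = (0.0000, 0.0000)  (base)
link 0: phi[0] = 180 = 180 deg
  cos(180 deg) = -1.0000, sin(180 deg) = 0.0000
  joint[1] = (0.0000, 0.0000) + 9 * (-1.0000, 0.0000) = (0.0000 + -9.0000, 0.0000 + 0.0000) = (-9.0000, 0.0000)
link 1: phi[1] = 180 + 65 = 245 deg
  cos(245 deg) = -0.4226, sin(245 deg) = -0.9063
  joint[2] = (-9.0000, 0.0000) + 1.2 * (-0.4226, -0.9063) = (-9.0000 + -0.5071, 0.0000 + -1.0876) = (-9.5071, -1.0876)
link 2: phi[2] = 180 + 65 + 45 = 290 deg
  cos(290 deg) = 0.3420, sin(290 deg) = -0.9397
  joint[3] = (-9.5071, -1.0876) + 2 * (0.3420, -0.9397) = (-9.5071 + 0.6840, -1.0876 + -1.8794) = (-8.8231, -2.9670)
End effector: (-8.8231, -2.9670)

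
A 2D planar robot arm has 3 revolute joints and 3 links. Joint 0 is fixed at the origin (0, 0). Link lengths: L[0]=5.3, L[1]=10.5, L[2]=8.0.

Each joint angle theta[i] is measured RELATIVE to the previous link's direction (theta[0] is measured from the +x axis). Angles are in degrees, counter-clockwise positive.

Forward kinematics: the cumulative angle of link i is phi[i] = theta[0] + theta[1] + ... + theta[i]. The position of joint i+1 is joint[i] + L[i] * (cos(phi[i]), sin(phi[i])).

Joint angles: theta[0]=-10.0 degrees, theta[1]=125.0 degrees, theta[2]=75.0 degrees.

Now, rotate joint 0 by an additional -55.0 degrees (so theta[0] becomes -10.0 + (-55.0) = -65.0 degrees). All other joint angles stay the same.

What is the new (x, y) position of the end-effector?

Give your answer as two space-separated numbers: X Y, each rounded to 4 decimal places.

Answer: 1.8330 9.9467

Derivation:
joint[0] = (0.0000, 0.0000)  (base)
link 0: phi[0] = -65 = -65 deg
  cos(-65 deg) = 0.4226, sin(-65 deg) = -0.9063
  joint[1] = (0.0000, 0.0000) + 5.3 * (0.4226, -0.9063) = (0.0000 + 2.2399, 0.0000 + -4.8034) = (2.2399, -4.8034)
link 1: phi[1] = -65 + 125 = 60 deg
  cos(60 deg) = 0.5000, sin(60 deg) = 0.8660
  joint[2] = (2.2399, -4.8034) + 10.5 * (0.5000, 0.8660) = (2.2399 + 5.2500, -4.8034 + 9.0933) = (7.4899, 4.2898)
link 2: phi[2] = -65 + 125 + 75 = 135 deg
  cos(135 deg) = -0.7071, sin(135 deg) = 0.7071
  joint[3] = (7.4899, 4.2898) + 8 * (-0.7071, 0.7071) = (7.4899 + -5.6569, 4.2898 + 5.6569) = (1.8330, 9.9467)
End effector: (1.8330, 9.9467)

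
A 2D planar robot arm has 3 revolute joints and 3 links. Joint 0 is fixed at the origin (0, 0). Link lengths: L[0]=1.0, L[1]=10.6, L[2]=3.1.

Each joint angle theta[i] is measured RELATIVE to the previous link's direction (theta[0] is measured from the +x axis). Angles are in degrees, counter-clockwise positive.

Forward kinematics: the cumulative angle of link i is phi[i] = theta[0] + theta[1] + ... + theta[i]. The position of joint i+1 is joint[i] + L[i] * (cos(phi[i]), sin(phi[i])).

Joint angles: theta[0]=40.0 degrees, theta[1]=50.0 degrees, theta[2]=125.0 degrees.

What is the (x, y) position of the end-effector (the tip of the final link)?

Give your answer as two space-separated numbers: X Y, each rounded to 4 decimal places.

joint[0] = (0.0000, 0.0000)  (base)
link 0: phi[0] = 40 = 40 deg
  cos(40 deg) = 0.7660, sin(40 deg) = 0.6428
  joint[1] = (0.0000, 0.0000) + 1 * (0.7660, 0.6428) = (0.0000 + 0.7660, 0.0000 + 0.6428) = (0.7660, 0.6428)
link 1: phi[1] = 40 + 50 = 90 deg
  cos(90 deg) = 0.0000, sin(90 deg) = 1.0000
  joint[2] = (0.7660, 0.6428) + 10.6 * (0.0000, 1.0000) = (0.7660 + 0.0000, 0.6428 + 10.6000) = (0.7660, 11.2428)
link 2: phi[2] = 40 + 50 + 125 = 215 deg
  cos(215 deg) = -0.8192, sin(215 deg) = -0.5736
  joint[3] = (0.7660, 11.2428) + 3.1 * (-0.8192, -0.5736) = (0.7660 + -2.5394, 11.2428 + -1.7781) = (-1.7733, 9.4647)
End effector: (-1.7733, 9.4647)

Answer: -1.7733 9.4647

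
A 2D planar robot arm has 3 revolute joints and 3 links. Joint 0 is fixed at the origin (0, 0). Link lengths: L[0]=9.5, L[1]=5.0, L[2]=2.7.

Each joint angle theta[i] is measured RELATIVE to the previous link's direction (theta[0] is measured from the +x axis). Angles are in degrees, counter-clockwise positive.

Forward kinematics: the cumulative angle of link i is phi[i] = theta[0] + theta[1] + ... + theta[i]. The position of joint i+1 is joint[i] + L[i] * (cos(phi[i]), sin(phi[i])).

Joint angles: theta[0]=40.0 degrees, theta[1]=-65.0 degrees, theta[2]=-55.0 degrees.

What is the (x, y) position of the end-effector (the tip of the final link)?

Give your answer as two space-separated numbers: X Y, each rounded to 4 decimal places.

Answer: 12.2778 1.3344

Derivation:
joint[0] = (0.0000, 0.0000)  (base)
link 0: phi[0] = 40 = 40 deg
  cos(40 deg) = 0.7660, sin(40 deg) = 0.6428
  joint[1] = (0.0000, 0.0000) + 9.5 * (0.7660, 0.6428) = (0.0000 + 7.2774, 0.0000 + 6.1065) = (7.2774, 6.1065)
link 1: phi[1] = 40 + -65 = -25 deg
  cos(-25 deg) = 0.9063, sin(-25 deg) = -0.4226
  joint[2] = (7.2774, 6.1065) + 5 * (0.9063, -0.4226) = (7.2774 + 4.5315, 6.1065 + -2.1131) = (11.8090, 3.9934)
link 2: phi[2] = 40 + -65 + -55 = -80 deg
  cos(-80 deg) = 0.1736, sin(-80 deg) = -0.9848
  joint[3] = (11.8090, 3.9934) + 2.7 * (0.1736, -0.9848) = (11.8090 + 0.4689, 3.9934 + -2.6590) = (12.2778, 1.3344)
End effector: (12.2778, 1.3344)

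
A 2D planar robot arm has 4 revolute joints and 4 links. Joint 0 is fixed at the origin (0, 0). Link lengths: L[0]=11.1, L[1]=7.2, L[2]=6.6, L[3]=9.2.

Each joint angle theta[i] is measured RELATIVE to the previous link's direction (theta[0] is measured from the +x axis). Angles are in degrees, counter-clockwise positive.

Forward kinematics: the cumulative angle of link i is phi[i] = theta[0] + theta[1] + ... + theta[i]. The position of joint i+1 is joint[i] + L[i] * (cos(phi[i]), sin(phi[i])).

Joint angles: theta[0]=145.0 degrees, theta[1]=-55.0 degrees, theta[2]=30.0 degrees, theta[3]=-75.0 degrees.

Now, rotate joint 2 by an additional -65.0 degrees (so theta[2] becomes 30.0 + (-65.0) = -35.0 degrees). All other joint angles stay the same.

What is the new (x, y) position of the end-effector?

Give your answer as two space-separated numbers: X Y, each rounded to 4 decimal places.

joint[0] = (0.0000, 0.0000)  (base)
link 0: phi[0] = 145 = 145 deg
  cos(145 deg) = -0.8192, sin(145 deg) = 0.5736
  joint[1] = (0.0000, 0.0000) + 11.1 * (-0.8192, 0.5736) = (0.0000 + -9.0926, 0.0000 + 6.3667) = (-9.0926, 6.3667)
link 1: phi[1] = 145 + -55 = 90 deg
  cos(90 deg) = 0.0000, sin(90 deg) = 1.0000
  joint[2] = (-9.0926, 6.3667) + 7.2 * (0.0000, 1.0000) = (-9.0926 + 0.0000, 6.3667 + 7.2000) = (-9.0926, 13.5667)
link 2: phi[2] = 145 + -55 + -35 = 55 deg
  cos(55 deg) = 0.5736, sin(55 deg) = 0.8192
  joint[3] = (-9.0926, 13.5667) + 6.6 * (0.5736, 0.8192) = (-9.0926 + 3.7856, 13.5667 + 5.4064) = (-5.3070, 18.9731)
link 3: phi[3] = 145 + -55 + -35 + -75 = -20 deg
  cos(-20 deg) = 0.9397, sin(-20 deg) = -0.3420
  joint[4] = (-5.3070, 18.9731) + 9.2 * (0.9397, -0.3420) = (-5.3070 + 8.6452, 18.9731 + -3.1466) = (3.3382, 15.8265)
End effector: (3.3382, 15.8265)

Answer: 3.3382 15.8265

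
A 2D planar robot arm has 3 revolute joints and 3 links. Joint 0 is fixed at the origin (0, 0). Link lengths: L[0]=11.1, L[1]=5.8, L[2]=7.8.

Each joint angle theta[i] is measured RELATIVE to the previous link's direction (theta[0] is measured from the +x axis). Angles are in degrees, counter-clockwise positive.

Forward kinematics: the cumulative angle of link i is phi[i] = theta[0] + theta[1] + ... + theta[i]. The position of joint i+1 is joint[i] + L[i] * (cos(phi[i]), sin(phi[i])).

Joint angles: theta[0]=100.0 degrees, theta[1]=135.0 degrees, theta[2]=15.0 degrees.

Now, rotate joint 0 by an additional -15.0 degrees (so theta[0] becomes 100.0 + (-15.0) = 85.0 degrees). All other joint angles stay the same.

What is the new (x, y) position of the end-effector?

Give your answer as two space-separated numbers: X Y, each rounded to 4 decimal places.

Answer: -7.9495 0.9402

Derivation:
joint[0] = (0.0000, 0.0000)  (base)
link 0: phi[0] = 85 = 85 deg
  cos(85 deg) = 0.0872, sin(85 deg) = 0.9962
  joint[1] = (0.0000, 0.0000) + 11.1 * (0.0872, 0.9962) = (0.0000 + 0.9674, 0.0000 + 11.0578) = (0.9674, 11.0578)
link 1: phi[1] = 85 + 135 = 220 deg
  cos(220 deg) = -0.7660, sin(220 deg) = -0.6428
  joint[2] = (0.9674, 11.0578) + 5.8 * (-0.7660, -0.6428) = (0.9674 + -4.4431, 11.0578 + -3.7282) = (-3.4756, 7.3296)
link 2: phi[2] = 85 + 135 + 15 = 235 deg
  cos(235 deg) = -0.5736, sin(235 deg) = -0.8192
  joint[3] = (-3.4756, 7.3296) + 7.8 * (-0.5736, -0.8192) = (-3.4756 + -4.4739, 7.3296 + -6.3894) = (-7.9495, 0.9402)
End effector: (-7.9495, 0.9402)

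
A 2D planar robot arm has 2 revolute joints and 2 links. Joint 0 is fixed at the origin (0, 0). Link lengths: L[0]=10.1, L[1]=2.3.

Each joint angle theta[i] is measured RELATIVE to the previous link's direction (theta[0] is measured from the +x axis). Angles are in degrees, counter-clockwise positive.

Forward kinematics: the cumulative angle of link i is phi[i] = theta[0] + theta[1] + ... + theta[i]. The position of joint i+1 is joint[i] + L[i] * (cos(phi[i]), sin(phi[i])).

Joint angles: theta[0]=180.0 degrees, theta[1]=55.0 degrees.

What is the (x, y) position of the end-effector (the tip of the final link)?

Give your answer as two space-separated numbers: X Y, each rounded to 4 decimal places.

Answer: -11.4192 -1.8840

Derivation:
joint[0] = (0.0000, 0.0000)  (base)
link 0: phi[0] = 180 = 180 deg
  cos(180 deg) = -1.0000, sin(180 deg) = 0.0000
  joint[1] = (0.0000, 0.0000) + 10.1 * (-1.0000, 0.0000) = (0.0000 + -10.1000, 0.0000 + 0.0000) = (-10.1000, 0.0000)
link 1: phi[1] = 180 + 55 = 235 deg
  cos(235 deg) = -0.5736, sin(235 deg) = -0.8192
  joint[2] = (-10.1000, 0.0000) + 2.3 * (-0.5736, -0.8192) = (-10.1000 + -1.3192, 0.0000 + -1.8840) = (-11.4192, -1.8840)
End effector: (-11.4192, -1.8840)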